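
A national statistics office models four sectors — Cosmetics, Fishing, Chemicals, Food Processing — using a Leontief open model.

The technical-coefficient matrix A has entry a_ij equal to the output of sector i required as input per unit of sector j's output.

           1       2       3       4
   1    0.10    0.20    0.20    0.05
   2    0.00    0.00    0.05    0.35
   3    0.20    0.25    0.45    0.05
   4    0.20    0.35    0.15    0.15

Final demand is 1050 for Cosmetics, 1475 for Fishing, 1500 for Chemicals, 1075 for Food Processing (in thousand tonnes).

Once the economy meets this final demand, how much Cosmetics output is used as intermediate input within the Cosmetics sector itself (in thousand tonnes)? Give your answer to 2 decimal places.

I − A =
  [   0.90    -0.20    -0.20    -0.05]
  [   0.00     1.00    -0.05    -0.35]
  [  -0.20    -0.25     0.55    -0.05]
  [  -0.20    -0.35    -0.15     0.85]
Compute the cofactors C_ij = (−1)^(i+j)·(3×3 minor ij) of I−A; the adjugate is their transpose:
adj(I−A) = Cᵀ =
  [ 0.368000   0.149500   0.172875   0.093375]
  [ 0.058000   0.371000   0.099000   0.162000]
  [ 0.173000   0.244000   0.630750   0.147750]
  [ 0.141000   0.231000   0.192750   0.441750]
det(I−A) = Σ_j (I−A)_1j·C_1j = (0.90)(0.368000) + (-0.20)(0.058000) + (-0.20)(0.173000) + (-0.05)(0.141000) = 0.27795
(I − A)⁻¹ = adj(I−A) / det(I−A) ≈
  [   1.3240     0.5379     0.6220     0.3359]
  [   0.2087     1.3348     0.3562     0.5828]
  [   0.6224     0.8779     2.2693     0.5316]
  [   0.5073     0.8311     0.6935     1.5893]
First solve x = (I − A)⁻¹ d = adj(I−A)·d / det(I−A); in particular x_1 = (0.368000·1050 + 0.149500·1475 + 0.172875·1500 + 0.093375·1075) / 0.27795 = 966.603125 / 0.27795 ≈ 3477.6151.
Intermediate flow from 1 to 1: z_11 = a_11 · x_1 = 0.10 × 966.603125 / 0.27795 = 96.6603125 / 0.27795 ≈ 347.76.

z_11 = 347.76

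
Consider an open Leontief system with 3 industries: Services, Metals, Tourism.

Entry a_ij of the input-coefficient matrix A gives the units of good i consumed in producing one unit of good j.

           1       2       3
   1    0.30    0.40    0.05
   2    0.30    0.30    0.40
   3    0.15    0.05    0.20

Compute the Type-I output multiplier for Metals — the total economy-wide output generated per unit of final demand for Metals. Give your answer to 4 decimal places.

I − A =
  [   0.70    -0.40    -0.05]
  [  -0.30     0.70    -0.40]
  [  -0.15    -0.05     0.80]
Cofactors of I−A, C_ij = (−1)^(i+j)·(minor ij) (rows/columns in the sector order above):
  C_11 = (0.70)(0.80) − (-0.40)(-0.05) = 0.5400
  C_12 = −[(-0.30)(0.80) − (-0.40)(-0.15)] = 0.3000
  C_13 = (-0.30)(-0.05) − (0.70)(-0.15) = 0.1200
  C_21 = −[(-0.40)(0.80) − (-0.05)(-0.05)] = 0.3225
  C_22 = (0.70)(0.80) − (-0.05)(-0.15) = 0.5525
  C_23 = −[(0.70)(-0.05) − (-0.40)(-0.15)] = 0.0950
  C_31 = (-0.40)(-0.40) − (-0.05)(0.70) = 0.1950
  C_32 = −[(0.70)(-0.40) − (-0.05)(-0.30)] = 0.2950
  C_33 = (0.70)(0.70) − (-0.40)(-0.30) = 0.3700
det(I−A) = Σ_j (I−A)_1j·C_1j = (0.70)(0.5400) + (-0.40)(0.3000) + (-0.05)(0.1200) = 0.2520
adj(I−A) = Cᵀ =
  [ 0.5400   0.3225   0.1950]
  [ 0.3000   0.5525   0.2950]
  [ 0.1200   0.0950   0.3700]
(I − A)⁻¹ = adj(I−A) / det(I−A) ≈
  [   2.14286     1.27976     0.77381]
  [   1.19048     2.19246     1.17063]
  [   0.47619     0.37698     1.46825]
The output multiplier for sector j is the column-j sum of the Leontief inverse (I − A)⁻¹ = adj(I−A) / det(I−A).
Column 2 of adj(I−A): (0.3225, 0.5525, 0.0950); det(I−A) = 0.2520.
m_2 = (0.3225 + 0.5525 + 0.0950) / 0.2520 = 0.97 / 0.2520 ≈ 3.8492.

m_2 = 3.8492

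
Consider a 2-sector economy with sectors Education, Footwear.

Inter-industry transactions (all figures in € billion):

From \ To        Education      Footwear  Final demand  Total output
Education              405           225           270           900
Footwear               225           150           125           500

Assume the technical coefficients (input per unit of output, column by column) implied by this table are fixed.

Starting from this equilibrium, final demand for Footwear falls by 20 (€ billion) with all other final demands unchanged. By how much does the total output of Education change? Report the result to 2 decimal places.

Technical coefficients a_ij = z_ij / X_j:
  a_11 = 405/900 = 0.45, a_21 = 225/900 = 0.25
  a_12 = 225/500 = 0.45, a_22 = 150/500 = 0.30
I − A =
  [   0.55    -0.45]
  [  -0.25     0.70]
det(I−A) = (0.55)(0.70) − (-0.45)(-0.25) = 0.2725
adj(I−A) = [[0.70, 0.45], [0.25, 0.55]]
(I − A)⁻¹ = adj(I−A) / det(I−A) ≈
  [   2.5688     1.6514]
  [   0.9174     2.0183]
Δx = (I − A)⁻¹ Δd with Δd having -20 in the Footwear component and 0 elsewhere.
So Δx_1 = L_12 · (-20), where L_12 = adj(I−A)_12 / det(I−A) = 0.45 / 0.2725.
Δx_1 = 0.45 × (-20) / 0.2725 = -9.00 / 0.2725 ≈ -33.03.

Δx_1 = -33.03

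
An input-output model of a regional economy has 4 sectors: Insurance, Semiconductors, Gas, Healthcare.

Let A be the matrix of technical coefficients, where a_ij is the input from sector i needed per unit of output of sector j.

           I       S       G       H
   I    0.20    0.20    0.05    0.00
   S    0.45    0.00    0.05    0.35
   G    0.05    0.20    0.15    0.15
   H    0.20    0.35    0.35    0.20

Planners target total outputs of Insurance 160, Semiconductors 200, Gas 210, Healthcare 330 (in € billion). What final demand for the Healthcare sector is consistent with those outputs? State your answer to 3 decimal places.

I − A =
  [   0.80    -0.20    -0.05     0.00]
  [  -0.45     1.00    -0.05    -0.35]
  [  -0.05    -0.20     0.85    -0.15]
  [  -0.20    -0.35    -0.35     0.80]
d = (I − A) x:
  d_I = (+0.80)·160 + (-0.20)·200 + (-0.05)·210 + (+0.00)·330 = 77.500
  d_S = (-0.45)·160 + (+1.00)·200 + (-0.05)·210 + (-0.35)·330 = 2.000
  d_G = (-0.05)·160 + (-0.20)·200 + (+0.85)·210 + (-0.15)·330 = 81.000
  d_H = (-0.20)·160 + (-0.35)·200 + (-0.35)·210 + (+0.80)·330 = 88.500

d_H = 88.500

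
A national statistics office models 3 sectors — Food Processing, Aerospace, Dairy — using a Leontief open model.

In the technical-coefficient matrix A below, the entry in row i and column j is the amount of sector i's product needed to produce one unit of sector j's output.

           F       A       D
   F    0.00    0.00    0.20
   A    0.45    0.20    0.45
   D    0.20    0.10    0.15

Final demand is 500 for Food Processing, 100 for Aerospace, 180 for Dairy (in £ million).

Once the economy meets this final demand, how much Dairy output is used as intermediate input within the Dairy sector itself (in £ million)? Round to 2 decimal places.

I − A =
  [   1.00     0.00    -0.20]
  [  -0.45     0.80    -0.45]
  [  -0.20    -0.10     0.85]
Cofactors of I−A, C_ij = (−1)^(i+j)·(minor ij) (rows/columns in the sector order above):
  C_11 = (0.80)(0.85) − (-0.45)(-0.10) = 0.6350
  C_12 = −[(-0.45)(0.85) − (-0.45)(-0.20)] = 0.4725
  C_13 = (-0.45)(-0.10) − (0.80)(-0.20) = 0.2050
  C_21 = −[(0.00)(0.85) − (-0.20)(-0.10)] = 0.0200
  C_22 = (1.00)(0.85) − (-0.20)(-0.20) = 0.8100
  C_23 = −[(1.00)(-0.10) − (0.00)(-0.20)] = 0.1000
  C_31 = (0.00)(-0.45) − (-0.20)(0.80) = 0.1600
  C_32 = −[(1.00)(-0.45) − (-0.20)(-0.45)] = 0.5400
  C_33 = (1.00)(0.80) − (0.00)(-0.45) = 0.8000
det(I−A) = Σ_j (I−A)_1j·C_1j = (1.00)(0.6350) + (0.00)(0.4725) + (-0.20)(0.2050) = 0.5940
adj(I−A) = Cᵀ =
  [ 0.6350   0.0200   0.1600]
  [ 0.4725   0.8100   0.5400]
  [ 0.2050   0.1000   0.8000]
(I − A)⁻¹ = adj(I−A) / det(I−A) ≈
  [   1.0690     0.0337     0.2694]
  [   0.7955     1.3636     0.9091]
  [   0.3451     0.1684     1.3468]
First solve x = (I − A)⁻¹ d = adj(I−A)·d / det(I−A); in particular x_D = (0.2050·500 + 0.1000·100 + 0.8000·180) / 0.5940 = 256.50 / 0.5940 ≈ 431.8182.
Intermediate flow from D to D: z_DD = a_DD · x_D = 0.15 × 256.50 / 0.5940 = 38.475 / 0.5940 ≈ 64.77.

z_DD = 64.77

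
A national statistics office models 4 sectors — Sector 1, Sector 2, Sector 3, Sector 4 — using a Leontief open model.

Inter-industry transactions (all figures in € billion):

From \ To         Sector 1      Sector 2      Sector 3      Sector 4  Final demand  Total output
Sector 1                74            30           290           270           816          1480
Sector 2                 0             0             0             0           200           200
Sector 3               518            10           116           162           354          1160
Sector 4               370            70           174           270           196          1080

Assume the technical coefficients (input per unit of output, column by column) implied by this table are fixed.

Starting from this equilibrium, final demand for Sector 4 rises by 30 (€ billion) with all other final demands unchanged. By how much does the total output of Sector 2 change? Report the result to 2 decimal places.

Technical coefficients a_ij = z_ij / X_j:
  a_11 = 74/1480 = 0.05, a_21 = 0/1480 = 0.00, a_31 = 518/1480 = 0.35, a_41 = 370/1480 = 0.25
  a_12 = 30/200 = 0.15, a_22 = 0/200 = 0.00, a_32 = 10/200 = 0.05, a_42 = 70/200 = 0.35
  a_13 = 290/1160 = 0.25, a_23 = 0/1160 = 0.00, a_33 = 116/1160 = 0.10, a_43 = 174/1160 = 0.15
  a_14 = 270/1080 = 0.25, a_24 = 0/1080 = 0.00, a_34 = 162/1080 = 0.15, a_44 = 270/1080 = 0.25
I − A =
  [   0.95    -0.15    -0.25    -0.25]
  [   0.00     1.00     0.00     0.00]
  [  -0.35    -0.05     0.90    -0.15]
  [  -0.25    -0.35    -0.15     0.75]
Compute the cofactors C_ij = (−1)^(i+j)·(3×3 minor ij) of I−A; the adjugate is their transpose:
adj(I−A) = Cᵀ =
  [ 0.6525   0.2010   0.2250   0.2625]
  [ 0.0000   0.4755   0.0000   0.0000]
  [ 0.3000   0.1580   0.6500   0.2300]
  [ 0.2775   0.3205   0.2050   0.7675]
det(I−A) = Σ_j (I−A)_1j·C_1j = (0.95)(0.6525) + (-0.15)(0.0000) + (-0.25)(0.3000) + (-0.25)(0.2775) = 0.4755
(I − A)⁻¹ = adj(I−A) / det(I−A) ≈
  [   1.3722     0.4227     0.4732     0.5521]
  [   0.0000     1.0000     0.0000     0.0000]
  [   0.6309     0.3323     1.3670     0.4837]
  [   0.5836     0.6740     0.4311     1.6141]
Δx = (I − A)⁻¹ Δd with Δd having +30 in the Sector 4 component and 0 elsewhere.
So Δx_2 = L_24 · (+30), where L_24 = adj(I−A)_24 / det(I−A) = 0.0000 / 0.4755.
Δx_2 = 0.0000 × (+30) / 0.4755 = 0.00 / 0.4755 = 0.00.

Δx_2 = 0.00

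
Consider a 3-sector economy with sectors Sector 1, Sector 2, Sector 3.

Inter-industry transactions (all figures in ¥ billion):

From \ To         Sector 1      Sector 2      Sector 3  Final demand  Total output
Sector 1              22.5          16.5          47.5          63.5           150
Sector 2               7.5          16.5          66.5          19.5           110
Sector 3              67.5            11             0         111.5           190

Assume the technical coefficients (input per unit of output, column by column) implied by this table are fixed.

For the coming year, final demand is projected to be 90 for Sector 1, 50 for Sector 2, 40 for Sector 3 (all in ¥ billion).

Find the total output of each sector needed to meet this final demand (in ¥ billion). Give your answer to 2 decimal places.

Technical coefficients a_ij = z_ij / X_j:
  a_11 = 22.5/150 = 0.15, a_21 = 7.5/150 = 0.05, a_31 = 67.5/150 = 0.45
  a_12 = 16.5/110 = 0.15, a_22 = 16.5/110 = 0.15, a_32 = 11/110 = 0.10
  a_13 = 47.5/190 = 0.25, a_23 = 66.5/190 = 0.35, a_33 = 0/190 = 0.00
I − A =
  [   0.85    -0.15    -0.25]
  [  -0.05     0.85    -0.35]
  [  -0.45    -0.10     1.00]
Cofactors of I−A, C_ij = (−1)^(i+j)·(minor ij) (rows/columns in the sector order above):
  C_11 = (0.85)(1.00) − (-0.35)(-0.10) = 0.8150
  C_12 = −[(-0.05)(1.00) − (-0.35)(-0.45)] = 0.2075
  C_13 = (-0.05)(-0.10) − (0.85)(-0.45) = 0.3875
  C_21 = −[(-0.15)(1.00) − (-0.25)(-0.10)] = 0.1750
  C_22 = (0.85)(1.00) − (-0.25)(-0.45) = 0.7375
  C_23 = −[(0.85)(-0.10) − (-0.15)(-0.45)] = 0.1525
  C_31 = (-0.15)(-0.35) − (-0.25)(0.85) = 0.2650
  C_32 = −[(0.85)(-0.35) − (-0.25)(-0.05)] = 0.3100
  C_33 = (0.85)(0.85) − (-0.15)(-0.05) = 0.7150
det(I−A) = Σ_j (I−A)_1j·C_1j = (0.85)(0.8150) + (-0.15)(0.2075) + (-0.25)(0.3875) = 0.56475
adj(I−A) = Cᵀ =
  [ 0.8150   0.1750   0.2650]
  [ 0.2075   0.7375   0.3100]
  [ 0.3875   0.1525   0.7150]
(I − A)⁻¹ = adj(I−A) / det(I−A) ≈
  [   1.4431     0.3099     0.4692]
  [   0.3674     1.3059     0.5489]
  [   0.6861     0.2700     1.2660]
x = (I − A)⁻¹ d = adj(I−A)·d / det(I−A), with det(I−A) = 0.56475:
  x_1 = (0.8150·90 + 0.1750·50 + 0.2650·40) / 0.56475 = 92.70 / 0.56475 ≈ 164.14
  x_2 = (0.2075·90 + 0.7375·50 + 0.3100·40) / 0.56475 = 67.95 / 0.56475 ≈ 120.32
  x_3 = (0.3875·90 + 0.1525·50 + 0.7150·40) / 0.56475 = 71.10 / 0.56475 ≈ 125.90

x_1 = 164.14, x_2 = 120.32, x_3 = 125.90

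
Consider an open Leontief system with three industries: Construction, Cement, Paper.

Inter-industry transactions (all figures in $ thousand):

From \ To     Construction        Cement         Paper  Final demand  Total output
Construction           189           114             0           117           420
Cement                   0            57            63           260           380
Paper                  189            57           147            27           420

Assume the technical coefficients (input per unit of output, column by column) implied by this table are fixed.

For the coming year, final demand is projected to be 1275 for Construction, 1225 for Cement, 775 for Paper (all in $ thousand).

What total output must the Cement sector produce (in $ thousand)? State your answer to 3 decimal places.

Technical coefficients a_ij = z_ij / X_j:
  a_11 = 189/420 = 0.45, a_21 = 0/420 = 0.00, a_31 = 189/420 = 0.45
  a_12 = 114/380 = 0.30, a_22 = 57/380 = 0.15, a_32 = 57/380 = 0.15
  a_13 = 0/420 = 0.00, a_23 = 63/420 = 0.15, a_33 = 147/420 = 0.35
I − A =
  [   0.55    -0.30     0.00]
  [   0.00     0.85    -0.15]
  [  -0.45    -0.15     0.65]
Cofactors of I−A, C_ij = (−1)^(i+j)·(minor ij) (rows/columns in the sector order above):
  C_11 = (0.85)(0.65) − (-0.15)(-0.15) = 0.5300
  C_12 = −[(0.00)(0.65) − (-0.15)(-0.45)] = 0.0675
  C_13 = (0.00)(-0.15) − (0.85)(-0.45) = 0.3825
  C_21 = −[(-0.30)(0.65) − (0.00)(-0.15)] = 0.1950
  C_22 = (0.55)(0.65) − (0.00)(-0.45) = 0.3575
  C_23 = −[(0.55)(-0.15) − (-0.30)(-0.45)] = 0.2175
  C_31 = (-0.30)(-0.15) − (0.00)(0.85) = 0.0450
  C_32 = −[(0.55)(-0.15) − (0.00)(0.00)] = 0.0825
  C_33 = (0.55)(0.85) − (-0.30)(0.00) = 0.4675
det(I−A) = Σ_j (I−A)_1j·C_1j = (0.55)(0.5300) + (-0.30)(0.0675) + (0.00)(0.3825) = 0.27125
adj(I−A) = Cᵀ =
  [ 0.5300   0.1950   0.0450]
  [ 0.0675   0.3575   0.0825]
  [ 0.3825   0.2175   0.4675]
(I − A)⁻¹ = adj(I−A) / det(I−A) ≈
  [   1.9539     0.7189     0.1659]
  [   0.2488     1.3180     0.3041]
  [   1.4101     0.8018     1.7235]
x = (I − A)⁻¹ d = adj(I−A)·d / det(I−A), with det(I−A) = 0.27125:
  x_1 = (0.5300·1275 + 0.1950·1225 + 0.0450·775) / 0.27125 = 949.50 / 0.27125 ≈ 3500.461
  x_2 = (0.0675·1275 + 0.3575·1225 + 0.0825·775) / 0.27125 = 587.9375 / 0.27125 ≈ 2167.512
  x_3 = (0.3825·1275 + 0.2175·1225 + 0.4675·775) / 0.27125 = 1116.4375 / 0.27125 ≈ 4115.899

x_2 = 2167.512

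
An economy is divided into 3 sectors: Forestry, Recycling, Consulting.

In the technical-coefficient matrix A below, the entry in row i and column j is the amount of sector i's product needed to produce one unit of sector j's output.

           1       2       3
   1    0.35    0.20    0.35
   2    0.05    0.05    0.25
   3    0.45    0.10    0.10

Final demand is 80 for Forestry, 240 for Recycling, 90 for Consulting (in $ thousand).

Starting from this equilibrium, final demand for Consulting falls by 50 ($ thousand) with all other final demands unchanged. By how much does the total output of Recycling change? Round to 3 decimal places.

Δx_2 = -25.237

I − A =
  [   0.65    -0.20    -0.35]
  [  -0.05     0.95    -0.25]
  [  -0.45    -0.10     0.90]
Cofactors of I−A, C_ij = (−1)^(i+j)·(minor ij) (rows/columns in the sector order above):
  C_11 = (0.95)(0.90) − (-0.25)(-0.10) = 0.8300
  C_12 = −[(-0.05)(0.90) − (-0.25)(-0.45)] = 0.1575
  C_13 = (-0.05)(-0.10) − (0.95)(-0.45) = 0.4325
  C_21 = −[(-0.20)(0.90) − (-0.35)(-0.10)] = 0.2150
  C_22 = (0.65)(0.90) − (-0.35)(-0.45) = 0.4275
  C_23 = −[(0.65)(-0.10) − (-0.20)(-0.45)] = 0.1550
  C_31 = (-0.20)(-0.25) − (-0.35)(0.95) = 0.3825
  C_32 = −[(0.65)(-0.25) − (-0.35)(-0.05)] = 0.1800
  C_33 = (0.65)(0.95) − (-0.20)(-0.05) = 0.6075
det(I−A) = Σ_j (I−A)_1j·C_1j = (0.65)(0.8300) + (-0.20)(0.1575) + (-0.35)(0.4325) = 0.356625
adj(I−A) = Cᵀ =
  [ 0.8300   0.2150   0.3825]
  [ 0.1575   0.4275   0.1800]
  [ 0.4325   0.1550   0.6075]
(I − A)⁻¹ = adj(I−A) / det(I−A) ≈
  [   2.3274     0.6029     1.0726]
  [   0.4416     1.1987     0.5047]
  [   1.2128     0.4346     1.7035]
Δx = (I − A)⁻¹ Δd with Δd having -50 in the Consulting component and 0 elsewhere.
So Δx_2 = L_23 · (-50), where L_23 = adj(I−A)_23 / det(I−A) = 0.1800 / 0.356625.
Δx_2 = 0.1800 × (-50) / 0.356625 = -9.00 / 0.356625 ≈ -25.237.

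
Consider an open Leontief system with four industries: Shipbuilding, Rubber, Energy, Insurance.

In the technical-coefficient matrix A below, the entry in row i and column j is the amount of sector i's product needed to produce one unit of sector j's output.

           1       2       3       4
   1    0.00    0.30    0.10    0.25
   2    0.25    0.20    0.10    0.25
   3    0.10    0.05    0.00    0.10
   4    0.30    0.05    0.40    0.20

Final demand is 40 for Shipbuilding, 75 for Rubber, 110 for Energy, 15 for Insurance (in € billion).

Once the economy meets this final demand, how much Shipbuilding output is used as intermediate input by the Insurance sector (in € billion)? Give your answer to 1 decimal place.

z_14 = 42.7

I − A =
  [   1.00    -0.30    -0.10    -0.25]
  [  -0.25     0.80    -0.10    -0.25]
  [  -0.10    -0.05     1.00    -0.10]
  [  -0.30    -0.05    -0.40     0.80]
Compute the cofactors C_ij = (−1)^(i+j)·(3×3 minor ij) of I−A; the adjugate is their transpose:
adj(I−A) = Cᵀ =
  [ 0.586000   0.250000   0.198000   0.286000]
  [ 0.286000   0.664000   0.225000   0.325000]
  [ 0.101750   0.075500   0.481875   0.115625]
  [ 0.288500   0.173000   0.329250   0.707750]
det(I−A) = Σ_j (I−A)_1j·C_1j = (1.00)(0.586000) + (-0.30)(0.286000) + (-0.10)(0.101750) + (-0.25)(0.288500) = 0.4179
(I − A)⁻¹ = adj(I−A) / det(I−A) ≈
  [   1.4022     0.5982     0.4738     0.6844]
  [   0.6844     1.5889     0.5384     0.7777]
  [   0.2435     0.1807     1.1531     0.2767]
  [   0.6904     0.4140     0.7879     1.6936]
First solve x = (I − A)⁻¹ d = adj(I−A)·d / det(I−A); in particular x_4 = (0.288500·40 + 0.173000·75 + 0.329250·110 + 0.707750·15) / 0.4179 = 71.34875 / 0.4179 ≈ 170.732.
Intermediate flow from 1 to 4: z_14 = a_14 · x_4 = 0.25 × 71.34875 / 0.4179 = 17.8371875 / 0.4179 ≈ 42.7.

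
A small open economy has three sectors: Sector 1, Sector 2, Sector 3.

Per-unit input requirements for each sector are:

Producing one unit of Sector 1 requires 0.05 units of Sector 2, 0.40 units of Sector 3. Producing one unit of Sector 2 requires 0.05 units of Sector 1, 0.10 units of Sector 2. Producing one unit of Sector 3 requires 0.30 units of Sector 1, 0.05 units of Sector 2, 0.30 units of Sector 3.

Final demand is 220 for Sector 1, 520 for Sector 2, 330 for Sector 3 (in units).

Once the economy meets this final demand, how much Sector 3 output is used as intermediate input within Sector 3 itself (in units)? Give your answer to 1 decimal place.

z_33 = 222.9

I − A =
  [   1.00    -0.05    -0.30]
  [  -0.05     0.90    -0.05]
  [  -0.40     0.00     0.70]
Cofactors of I−A, C_ij = (−1)^(i+j)·(minor ij) (rows/columns in the sector order above):
  C_11 = (0.90)(0.70) − (-0.05)(0.00) = 0.6300
  C_12 = −[(-0.05)(0.70) − (-0.05)(-0.40)] = 0.0550
  C_13 = (-0.05)(0.00) − (0.90)(-0.40) = 0.3600
  C_21 = −[(-0.05)(0.70) − (-0.30)(0.00)] = 0.0350
  C_22 = (1.00)(0.70) − (-0.30)(-0.40) = 0.5800
  C_23 = −[(1.00)(0.00) − (-0.05)(-0.40)] = 0.0200
  C_31 = (-0.05)(-0.05) − (-0.30)(0.90) = 0.2725
  C_32 = −[(1.00)(-0.05) − (-0.30)(-0.05)] = 0.0650
  C_33 = (1.00)(0.90) − (-0.05)(-0.05) = 0.8975
det(I−A) = Σ_j (I−A)_1j·C_1j = (1.00)(0.6300) + (-0.05)(0.0550) + (-0.30)(0.3600) = 0.51925
adj(I−A) = Cᵀ =
  [ 0.6300   0.0350   0.2725]
  [ 0.0550   0.5800   0.0650]
  [ 0.3600   0.0200   0.8975]
(I − A)⁻¹ = adj(I−A) / det(I−A) ≈
  [   1.2133     0.0674     0.5248]
  [   0.1059     1.1170     0.1252]
  [   0.6933     0.0385     1.7285]
First solve x = (I − A)⁻¹ d = adj(I−A)·d / det(I−A); in particular x_3 = (0.3600·220 + 0.0200·520 + 0.8975·330) / 0.51925 = 385.775 / 0.51925 ≈ 742.947.
Intermediate flow from 3 to 3: z_33 = a_33 · x_3 = 0.30 × 385.775 / 0.51925 = 115.7325 / 0.51925 ≈ 222.9.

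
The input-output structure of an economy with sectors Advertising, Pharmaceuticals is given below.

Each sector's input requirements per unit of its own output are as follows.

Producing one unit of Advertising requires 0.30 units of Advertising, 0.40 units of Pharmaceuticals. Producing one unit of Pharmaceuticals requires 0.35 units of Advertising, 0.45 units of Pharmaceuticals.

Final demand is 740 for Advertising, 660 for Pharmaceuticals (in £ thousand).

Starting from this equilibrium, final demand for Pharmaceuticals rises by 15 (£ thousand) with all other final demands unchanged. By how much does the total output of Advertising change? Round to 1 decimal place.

Δx_1 = 21.4

I − A =
  [   0.70    -0.35]
  [  -0.40     0.55]
det(I−A) = (0.70)(0.55) − (-0.35)(-0.40) = 0.2450
adj(I−A) = [[0.55, 0.35], [0.40, 0.70]]
(I − A)⁻¹ = adj(I−A) / det(I−A) ≈
  [   2.2449     1.4286]
  [   1.6327     2.8571]
Δx = (I − A)⁻¹ Δd with Δd having +15 in the Pharmaceuticals component and 0 elsewhere.
So Δx_1 = L_12 · (+15), where L_12 = adj(I−A)_12 / det(I−A) = 0.35 / 0.2450.
Δx_1 = 0.35 × (+15) / 0.2450 = 5.25 / 0.2450 ≈ 21.4.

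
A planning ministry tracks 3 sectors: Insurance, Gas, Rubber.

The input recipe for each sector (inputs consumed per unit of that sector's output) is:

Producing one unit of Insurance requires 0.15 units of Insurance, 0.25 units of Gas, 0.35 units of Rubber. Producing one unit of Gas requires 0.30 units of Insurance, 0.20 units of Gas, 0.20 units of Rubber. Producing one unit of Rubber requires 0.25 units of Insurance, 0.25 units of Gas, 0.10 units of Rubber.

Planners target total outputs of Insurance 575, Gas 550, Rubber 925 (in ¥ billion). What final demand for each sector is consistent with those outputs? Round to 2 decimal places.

I − A =
  [   0.85    -0.30    -0.25]
  [  -0.25     0.80    -0.25]
  [  -0.35    -0.20     0.90]
d = (I − A) x:
  d_I = (+0.85)·575 + (-0.30)·550 + (-0.25)·925 = 92.50
  d_G = (-0.25)·575 + (+0.80)·550 + (-0.25)·925 = 65.00
  d_R = (-0.35)·575 + (-0.20)·550 + (+0.90)·925 = 521.25

d_I = 92.50, d_G = 65.00, d_R = 521.25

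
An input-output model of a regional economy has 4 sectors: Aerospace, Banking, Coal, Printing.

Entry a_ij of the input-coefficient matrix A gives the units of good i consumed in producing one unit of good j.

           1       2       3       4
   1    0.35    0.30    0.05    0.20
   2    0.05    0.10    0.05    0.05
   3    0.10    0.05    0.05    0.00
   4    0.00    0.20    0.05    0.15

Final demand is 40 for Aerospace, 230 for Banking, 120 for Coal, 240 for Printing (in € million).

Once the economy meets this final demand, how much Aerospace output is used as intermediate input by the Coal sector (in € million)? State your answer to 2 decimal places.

I − A =
  [   0.65    -0.30    -0.05    -0.20]
  [  -0.05     0.90    -0.05    -0.05]
  [  -0.10    -0.05     0.95     0.00]
  [   0.00    -0.20    -0.05     0.85]
Compute the cofactors C_ij = (−1)^(i+j)·(3×3 minor ij) of I−A; the adjugate is their transpose:
adj(I−A) = Cᵀ =
  [ 0.715000   0.282875   0.062250   0.184875]
  [ 0.044875   0.519625   0.031875   0.041125]
  [ 0.077625   0.057125   0.476000   0.021625]
  [ 0.015125   0.125625   0.035500   0.533750]
det(I−A) = Σ_j (I−A)_1j·C_1j = (0.65)(0.715000) + (-0.30)(0.044875) + (-0.05)(0.077625) + (-0.20)(0.015125) = 0.44438125
(I − A)⁻¹ = adj(I−A) / det(I−A) ≈
  [   1.6090     0.6366     0.1401     0.4160]
  [   0.1010     1.1693     0.0717     0.0925]
  [   0.1747     0.1285     1.0712     0.0487]
  [   0.0340     0.2827     0.0799     1.2011]
First solve x = (I − A)⁻¹ d = adj(I−A)·d / det(I−A); in particular x_3 = (0.077625·40 + 0.057125·230 + 0.476000·120 + 0.021625·240) / 0.44438125 = 78.55375 / 0.44438125 ≈ 176.7711.
Intermediate flow from 1 to 3: z_13 = a_13 · x_3 = 0.05 × 78.55375 / 0.44438125 = 3.9276875 / 0.44438125 ≈ 8.84.

z_13 = 8.84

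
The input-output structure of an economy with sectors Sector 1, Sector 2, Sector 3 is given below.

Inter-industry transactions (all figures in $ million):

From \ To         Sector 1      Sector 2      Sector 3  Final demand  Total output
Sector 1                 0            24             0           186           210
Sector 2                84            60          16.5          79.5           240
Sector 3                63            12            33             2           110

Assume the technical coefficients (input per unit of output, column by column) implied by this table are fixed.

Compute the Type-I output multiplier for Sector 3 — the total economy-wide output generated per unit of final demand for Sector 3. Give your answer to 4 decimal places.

m_3 = 1.8041

Technical coefficients a_ij = z_ij / X_j:
  a_11 = 0/210 = 0.00, a_21 = 84/210 = 0.40, a_31 = 63/210 = 0.30
  a_12 = 24/240 = 0.10, a_22 = 60/240 = 0.25, a_32 = 12/240 = 0.05
  a_13 = 0/110 = 0.00, a_23 = 16.5/110 = 0.15, a_33 = 33/110 = 0.30
I − A =
  [   1.00    -0.10     0.00]
  [  -0.40     0.75    -0.15]
  [  -0.30    -0.05     0.70]
Cofactors of I−A, C_ij = (−1)^(i+j)·(minor ij) (rows/columns in the sector order above):
  C_11 = (0.75)(0.70) − (-0.15)(-0.05) = 0.5175
  C_12 = −[(-0.40)(0.70) − (-0.15)(-0.30)] = 0.3250
  C_13 = (-0.40)(-0.05) − (0.75)(-0.30) = 0.2450
  C_21 = −[(-0.10)(0.70) − (0.00)(-0.05)] = 0.0700
  C_22 = (1.00)(0.70) − (0.00)(-0.30) = 0.7000
  C_23 = −[(1.00)(-0.05) − (-0.10)(-0.30)] = 0.0800
  C_31 = (-0.10)(-0.15) − (0.00)(0.75) = 0.0150
  C_32 = −[(1.00)(-0.15) − (0.00)(-0.40)] = 0.1500
  C_33 = (1.00)(0.75) − (-0.10)(-0.40) = 0.7100
det(I−A) = Σ_j (I−A)_1j·C_1j = (1.00)(0.5175) + (-0.10)(0.3250) + (0.00)(0.2450) = 0.4850
adj(I−A) = Cᵀ =
  [ 0.5175   0.0700   0.0150]
  [ 0.3250   0.7000   0.1500]
  [ 0.2450   0.0800   0.7100]
(I − A)⁻¹ = adj(I−A) / det(I−A) ≈
  [   1.06701     0.14433     0.03093]
  [   0.67010     1.44330     0.30928]
  [   0.50515     0.16495     1.46392]
The output multiplier for sector j is the column-j sum of the Leontief inverse (I − A)⁻¹ = adj(I−A) / det(I−A).
Column 3 of adj(I−A): (0.0150, 0.1500, 0.7100); det(I−A) = 0.4850.
m_3 = (0.0150 + 0.1500 + 0.7100) / 0.4850 = 0.875 / 0.4850 ≈ 1.8041.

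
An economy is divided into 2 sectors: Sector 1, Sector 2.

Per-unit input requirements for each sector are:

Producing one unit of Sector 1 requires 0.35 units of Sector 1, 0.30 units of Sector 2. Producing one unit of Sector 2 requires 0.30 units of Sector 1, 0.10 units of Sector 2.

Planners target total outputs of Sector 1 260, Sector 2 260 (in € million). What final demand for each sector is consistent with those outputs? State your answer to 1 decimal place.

I − A =
  [   0.65    -0.30]
  [  -0.30     0.90]
d = (I − A) x:
  d_1 = (+0.65)·260 + (-0.30)·260 = 91.0
  d_2 = (-0.30)·260 + (+0.90)·260 = 156.0

d_1 = 91.0, d_2 = 156.0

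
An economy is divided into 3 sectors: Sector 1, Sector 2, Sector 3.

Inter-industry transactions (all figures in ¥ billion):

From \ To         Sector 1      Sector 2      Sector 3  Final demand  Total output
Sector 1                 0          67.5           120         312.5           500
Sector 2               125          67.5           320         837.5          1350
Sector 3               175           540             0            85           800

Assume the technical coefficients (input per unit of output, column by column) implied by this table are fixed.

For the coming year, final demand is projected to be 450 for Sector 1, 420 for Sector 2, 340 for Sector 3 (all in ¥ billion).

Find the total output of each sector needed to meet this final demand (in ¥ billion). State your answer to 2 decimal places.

x_1 = 647.58, x_2 = 1023.49, x_3 = 976.05

Technical coefficients a_ij = z_ij / X_j:
  a_11 = 0/500 = 0.00, a_21 = 125/500 = 0.25, a_31 = 175/500 = 0.35
  a_12 = 67.5/1350 = 0.05, a_22 = 67.5/1350 = 0.05, a_32 = 540/1350 = 0.40
  a_13 = 120/800 = 0.15, a_23 = 320/800 = 0.40, a_33 = 0/800 = 0.00
I − A =
  [   1.00    -0.05    -0.15]
  [  -0.25     0.95    -0.40]
  [  -0.35    -0.40     1.00]
Cofactors of I−A, C_ij = (−1)^(i+j)·(minor ij) (rows/columns in the sector order above):
  C_11 = (0.95)(1.00) − (-0.40)(-0.40) = 0.7900
  C_12 = −[(-0.25)(1.00) − (-0.40)(-0.35)] = 0.3900
  C_13 = (-0.25)(-0.40) − (0.95)(-0.35) = 0.4325
  C_21 = −[(-0.05)(1.00) − (-0.15)(-0.40)] = 0.1100
  C_22 = (1.00)(1.00) − (-0.15)(-0.35) = 0.9475
  C_23 = −[(1.00)(-0.40) − (-0.05)(-0.35)] = 0.4175
  C_31 = (-0.05)(-0.40) − (-0.15)(0.95) = 0.1625
  C_32 = −[(1.00)(-0.40) − (-0.15)(-0.25)] = 0.4375
  C_33 = (1.00)(0.95) − (-0.05)(-0.25) = 0.9375
det(I−A) = Σ_j (I−A)_1j·C_1j = (1.00)(0.7900) + (-0.05)(0.3900) + (-0.15)(0.4325) = 0.705625
adj(I−A) = Cᵀ =
  [ 0.7900   0.1100   0.1625]
  [ 0.3900   0.9475   0.4375]
  [ 0.4325   0.4175   0.9375]
(I − A)⁻¹ = adj(I−A) / det(I−A) ≈
  [   1.1196     0.1559     0.2303]
  [   0.5527     1.3428     0.6200]
  [   0.6129     0.5917     1.3286]
x = (I − A)⁻¹ d = adj(I−A)·d / det(I−A), with det(I−A) = 0.705625:
  x_1 = (0.7900·450 + 0.1100·420 + 0.1625·340) / 0.705625 = 456.95 / 0.705625 ≈ 647.58
  x_2 = (0.3900·450 + 0.9475·420 + 0.4375·340) / 0.705625 = 722.20 / 0.705625 ≈ 1023.49
  x_3 = (0.4325·450 + 0.4175·420 + 0.9375·340) / 0.705625 = 688.725 / 0.705625 ≈ 976.05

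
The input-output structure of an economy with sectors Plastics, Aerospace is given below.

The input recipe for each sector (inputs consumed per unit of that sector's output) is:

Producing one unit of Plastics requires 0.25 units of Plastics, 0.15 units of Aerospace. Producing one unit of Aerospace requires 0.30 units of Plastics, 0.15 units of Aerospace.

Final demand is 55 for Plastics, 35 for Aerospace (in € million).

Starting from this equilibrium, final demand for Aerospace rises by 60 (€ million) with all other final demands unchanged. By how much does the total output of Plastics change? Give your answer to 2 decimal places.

I − A =
  [   0.75    -0.30]
  [  -0.15     0.85]
det(I−A) = (0.75)(0.85) − (-0.30)(-0.15) = 0.5925
adj(I−A) = [[0.85, 0.30], [0.15, 0.75]]
(I − A)⁻¹ = adj(I−A) / det(I−A) ≈
  [   1.4346     0.5063]
  [   0.2532     1.2658]
Δx = (I − A)⁻¹ Δd with Δd having +60 in the Aerospace component and 0 elsewhere.
So Δx_1 = L_12 · (+60), where L_12 = adj(I−A)_12 / det(I−A) = 0.30 / 0.5925.
Δx_1 = 0.30 × (+60) / 0.5925 = 18.00 / 0.5925 ≈ 30.38.

Δx_1 = 30.38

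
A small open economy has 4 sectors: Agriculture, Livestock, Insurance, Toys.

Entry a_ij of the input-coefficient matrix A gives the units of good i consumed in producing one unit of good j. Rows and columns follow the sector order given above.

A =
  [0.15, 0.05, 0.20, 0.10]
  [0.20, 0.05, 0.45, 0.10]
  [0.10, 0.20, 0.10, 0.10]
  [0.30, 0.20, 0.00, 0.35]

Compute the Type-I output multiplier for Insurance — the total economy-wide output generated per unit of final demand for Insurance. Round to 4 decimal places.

I − A =
  [   0.85    -0.05    -0.20    -0.10]
  [  -0.20     0.95    -0.45    -0.10]
  [  -0.10    -0.20     0.90    -0.10]
  [  -0.30    -0.20     0.00     0.65]
Compute the cofactors C_ij = (−1)^(i+j)·(3×3 minor ij) of I−A; the adjugate is their transpose:
adj(I−A) = Cᵀ =
  [ 0.470250   0.077250   0.143125   0.106250]
  [ 0.186750   0.451250   0.267125   0.139250]
  [ 0.124250   0.128250   0.467375   0.110750]
  [ 0.274500   0.174500   0.148250   0.612000]
det(I−A) = Σ_j (I−A)_1j·C_1j = (0.85)(0.470250) + (-0.05)(0.186750) + (-0.20)(0.124250) + (-0.10)(0.274500) = 0.338075
(I − A)⁻¹ = adj(I−A) / det(I−A) ≈
  [   1.39096     0.22850     0.42335     0.31428]
  [   0.55239     1.33476     0.79014     0.41189]
  [   0.36752     0.37935     1.38246     0.32759]
  [   0.81195     0.51616     0.43851     1.81025]
The output multiplier for sector j is the column-j sum of the Leontief inverse (I − A)⁻¹ = adj(I−A) / det(I−A).
Column 3 of adj(I−A): (0.143125, 0.267125, 0.467375, 0.148250); det(I−A) = 0.338075.
m_3 = (0.143125 + 0.267125 + 0.467375 + 0.148250) / 0.338075 = 1.025875 / 0.338075 ≈ 3.0345.

m_3 = 3.0345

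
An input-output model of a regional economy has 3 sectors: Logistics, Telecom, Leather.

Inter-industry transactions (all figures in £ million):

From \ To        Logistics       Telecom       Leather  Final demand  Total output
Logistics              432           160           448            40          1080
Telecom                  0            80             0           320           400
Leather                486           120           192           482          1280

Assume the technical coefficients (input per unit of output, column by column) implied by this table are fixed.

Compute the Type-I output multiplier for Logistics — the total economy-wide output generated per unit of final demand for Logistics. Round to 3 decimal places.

m_1 = 3.688

Technical coefficients a_ij = z_ij / X_j:
  a_11 = 432/1080 = 0.40, a_21 = 0/1080 = 0.00, a_31 = 486/1080 = 0.45
  a_12 = 160/400 = 0.40, a_22 = 80/400 = 0.20, a_32 = 120/400 = 0.30
  a_13 = 448/1280 = 0.35, a_23 = 0/1280 = 0.00, a_33 = 192/1280 = 0.15
I − A =
  [   0.60    -0.40    -0.35]
  [   0.00     0.80     0.00]
  [  -0.45    -0.30     0.85]
Cofactors of I−A, C_ij = (−1)^(i+j)·(minor ij) (rows/columns in the sector order above):
  C_11 = (0.80)(0.85) − (0.00)(-0.30) = 0.6800
  C_12 = −[(0.00)(0.85) − (0.00)(-0.45)] = 0.0000
  C_13 = (0.00)(-0.30) − (0.80)(-0.45) = 0.3600
  C_21 = −[(-0.40)(0.85) − (-0.35)(-0.30)] = 0.4450
  C_22 = (0.60)(0.85) − (-0.35)(-0.45) = 0.3525
  C_23 = −[(0.60)(-0.30) − (-0.40)(-0.45)] = 0.3600
  C_31 = (-0.40)(0.00) − (-0.35)(0.80) = 0.2800
  C_32 = −[(0.60)(0.00) − (-0.35)(0.00)] = 0.0000
  C_33 = (0.60)(0.80) − (-0.40)(0.00) = 0.4800
det(I−A) = Σ_j (I−A)_1j·C_1j = (0.60)(0.6800) + (-0.40)(0.0000) + (-0.35)(0.3600) = 0.2820
adj(I−A) = Cᵀ =
  [ 0.6800   0.4450   0.2800]
  [ 0.0000   0.3525   0.0000]
  [ 0.3600   0.3600   0.4800]
(I − A)⁻¹ = adj(I−A) / det(I−A) ≈
  [   2.4113     1.5780     0.9929]
  [   0.0000     1.2500     0.0000]
  [   1.2766     1.2766     1.7021]
The output multiplier for sector j is the column-j sum of the Leontief inverse (I − A)⁻¹ = adj(I−A) / det(I−A).
Column 1 of adj(I−A): (0.6800, 0.0000, 0.3600); det(I−A) = 0.2820.
m_1 = (0.6800 + 0.0000 + 0.3600) / 0.2820 = 1.04 / 0.2820 ≈ 3.688.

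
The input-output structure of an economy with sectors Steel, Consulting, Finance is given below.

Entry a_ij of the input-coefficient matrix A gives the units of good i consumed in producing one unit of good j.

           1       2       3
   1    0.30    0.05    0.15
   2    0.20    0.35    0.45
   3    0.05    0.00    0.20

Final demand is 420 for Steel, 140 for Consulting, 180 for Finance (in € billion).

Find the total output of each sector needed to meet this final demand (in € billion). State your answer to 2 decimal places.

I − A =
  [   0.70    -0.05    -0.15]
  [  -0.20     0.65    -0.45]
  [  -0.05     0.00     0.80]
Cofactors of I−A, C_ij = (−1)^(i+j)·(minor ij) (rows/columns in the sector order above):
  C_11 = (0.65)(0.80) − (-0.45)(0.00) = 0.5200
  C_12 = −[(-0.20)(0.80) − (-0.45)(-0.05)] = 0.1825
  C_13 = (-0.20)(0.00) − (0.65)(-0.05) = 0.0325
  C_21 = −[(-0.05)(0.80) − (-0.15)(0.00)] = 0.0400
  C_22 = (0.70)(0.80) − (-0.15)(-0.05) = 0.5525
  C_23 = −[(0.70)(0.00) − (-0.05)(-0.05)] = 0.0025
  C_31 = (-0.05)(-0.45) − (-0.15)(0.65) = 0.1200
  C_32 = −[(0.70)(-0.45) − (-0.15)(-0.20)] = 0.3450
  C_33 = (0.70)(0.65) − (-0.05)(-0.20) = 0.4450
det(I−A) = Σ_j (I−A)_1j·C_1j = (0.70)(0.5200) + (-0.05)(0.1825) + (-0.15)(0.0325) = 0.3500
adj(I−A) = Cᵀ =
  [ 0.5200   0.0400   0.1200]
  [ 0.1825   0.5525   0.3450]
  [ 0.0325   0.0025   0.4450]
(I − A)⁻¹ = adj(I−A) / det(I−A) ≈
  [   1.4857     0.1143     0.3429]
  [   0.5214     1.5786     0.9857]
  [   0.0929     0.0071     1.2714]
x = (I − A)⁻¹ d = adj(I−A)·d / det(I−A), with det(I−A) = 0.3500:
  x_1 = (0.5200·420 + 0.0400·140 + 0.1200·180) / 0.3500 = 245.60 / 0.3500 ≈ 701.71
  x_2 = (0.1825·420 + 0.5525·140 + 0.3450·180) / 0.3500 = 216.10 / 0.3500 ≈ 617.43
  x_3 = (0.0325·420 + 0.0025·140 + 0.4450·180) / 0.3500 = 94.10 / 0.3500 ≈ 268.86

x_1 = 701.71, x_2 = 617.43, x_3 = 268.86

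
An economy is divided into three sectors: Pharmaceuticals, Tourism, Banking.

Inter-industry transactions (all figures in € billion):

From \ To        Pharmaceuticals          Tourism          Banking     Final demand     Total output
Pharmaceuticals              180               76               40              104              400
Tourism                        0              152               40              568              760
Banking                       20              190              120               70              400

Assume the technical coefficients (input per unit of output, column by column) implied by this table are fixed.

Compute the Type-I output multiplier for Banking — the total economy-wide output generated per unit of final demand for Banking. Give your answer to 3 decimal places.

m_3 = 2.019

Technical coefficients a_ij = z_ij / X_j:
  a_11 = 180/400 = 0.45, a_21 = 0/400 = 0.00, a_31 = 20/400 = 0.05
  a_12 = 76/760 = 0.10, a_22 = 152/760 = 0.20, a_32 = 190/760 = 0.25
  a_13 = 40/400 = 0.10, a_23 = 40/400 = 0.10, a_33 = 120/400 = 0.30
I − A =
  [   0.55    -0.10    -0.10]
  [   0.00     0.80    -0.10]
  [  -0.05    -0.25     0.70]
Cofactors of I−A, C_ij = (−1)^(i+j)·(minor ij) (rows/columns in the sector order above):
  C_11 = (0.80)(0.70) − (-0.10)(-0.25) = 0.5350
  C_12 = −[(0.00)(0.70) − (-0.10)(-0.05)] = 0.0050
  C_13 = (0.00)(-0.25) − (0.80)(-0.05) = 0.0400
  C_21 = −[(-0.10)(0.70) − (-0.10)(-0.25)] = 0.0950
  C_22 = (0.55)(0.70) − (-0.10)(-0.05) = 0.3800
  C_23 = −[(0.55)(-0.25) − (-0.10)(-0.05)] = 0.1425
  C_31 = (-0.10)(-0.10) − (-0.10)(0.80) = 0.0900
  C_32 = −[(0.55)(-0.10) − (-0.10)(0.00)] = 0.0550
  C_33 = (0.55)(0.80) − (-0.10)(0.00) = 0.4400
det(I−A) = Σ_j (I−A)_1j·C_1j = (0.55)(0.5350) + (-0.10)(0.0050) + (-0.10)(0.0400) = 0.28975
adj(I−A) = Cᵀ =
  [ 0.5350   0.0950   0.0900]
  [ 0.0050   0.3800   0.0550]
  [ 0.0400   0.1425   0.4400]
(I − A)⁻¹ = adj(I−A) / det(I−A) ≈
  [   1.8464     0.3279     0.3106]
  [   0.0173     1.3115     0.1898]
  [   0.1381     0.4918     1.5186]
The output multiplier for sector j is the column-j sum of the Leontief inverse (I − A)⁻¹ = adj(I−A) / det(I−A).
Column 3 of adj(I−A): (0.0900, 0.0550, 0.4400); det(I−A) = 0.28975.
m_3 = (0.0900 + 0.0550 + 0.4400) / 0.28975 = 0.585 / 0.28975 ≈ 2.019.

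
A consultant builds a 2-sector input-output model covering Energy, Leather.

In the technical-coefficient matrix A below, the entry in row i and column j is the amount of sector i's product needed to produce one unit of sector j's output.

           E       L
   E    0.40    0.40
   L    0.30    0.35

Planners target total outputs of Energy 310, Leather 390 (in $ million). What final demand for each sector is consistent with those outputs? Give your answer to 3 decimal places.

d_E = 30.000, d_L = 160.500

I − A =
  [   0.60    -0.40]
  [  -0.30     0.65]
d = (I − A) x:
  d_E = (+0.60)·310 + (-0.40)·390 = 30.000
  d_L = (-0.30)·310 + (+0.65)·390 = 160.500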